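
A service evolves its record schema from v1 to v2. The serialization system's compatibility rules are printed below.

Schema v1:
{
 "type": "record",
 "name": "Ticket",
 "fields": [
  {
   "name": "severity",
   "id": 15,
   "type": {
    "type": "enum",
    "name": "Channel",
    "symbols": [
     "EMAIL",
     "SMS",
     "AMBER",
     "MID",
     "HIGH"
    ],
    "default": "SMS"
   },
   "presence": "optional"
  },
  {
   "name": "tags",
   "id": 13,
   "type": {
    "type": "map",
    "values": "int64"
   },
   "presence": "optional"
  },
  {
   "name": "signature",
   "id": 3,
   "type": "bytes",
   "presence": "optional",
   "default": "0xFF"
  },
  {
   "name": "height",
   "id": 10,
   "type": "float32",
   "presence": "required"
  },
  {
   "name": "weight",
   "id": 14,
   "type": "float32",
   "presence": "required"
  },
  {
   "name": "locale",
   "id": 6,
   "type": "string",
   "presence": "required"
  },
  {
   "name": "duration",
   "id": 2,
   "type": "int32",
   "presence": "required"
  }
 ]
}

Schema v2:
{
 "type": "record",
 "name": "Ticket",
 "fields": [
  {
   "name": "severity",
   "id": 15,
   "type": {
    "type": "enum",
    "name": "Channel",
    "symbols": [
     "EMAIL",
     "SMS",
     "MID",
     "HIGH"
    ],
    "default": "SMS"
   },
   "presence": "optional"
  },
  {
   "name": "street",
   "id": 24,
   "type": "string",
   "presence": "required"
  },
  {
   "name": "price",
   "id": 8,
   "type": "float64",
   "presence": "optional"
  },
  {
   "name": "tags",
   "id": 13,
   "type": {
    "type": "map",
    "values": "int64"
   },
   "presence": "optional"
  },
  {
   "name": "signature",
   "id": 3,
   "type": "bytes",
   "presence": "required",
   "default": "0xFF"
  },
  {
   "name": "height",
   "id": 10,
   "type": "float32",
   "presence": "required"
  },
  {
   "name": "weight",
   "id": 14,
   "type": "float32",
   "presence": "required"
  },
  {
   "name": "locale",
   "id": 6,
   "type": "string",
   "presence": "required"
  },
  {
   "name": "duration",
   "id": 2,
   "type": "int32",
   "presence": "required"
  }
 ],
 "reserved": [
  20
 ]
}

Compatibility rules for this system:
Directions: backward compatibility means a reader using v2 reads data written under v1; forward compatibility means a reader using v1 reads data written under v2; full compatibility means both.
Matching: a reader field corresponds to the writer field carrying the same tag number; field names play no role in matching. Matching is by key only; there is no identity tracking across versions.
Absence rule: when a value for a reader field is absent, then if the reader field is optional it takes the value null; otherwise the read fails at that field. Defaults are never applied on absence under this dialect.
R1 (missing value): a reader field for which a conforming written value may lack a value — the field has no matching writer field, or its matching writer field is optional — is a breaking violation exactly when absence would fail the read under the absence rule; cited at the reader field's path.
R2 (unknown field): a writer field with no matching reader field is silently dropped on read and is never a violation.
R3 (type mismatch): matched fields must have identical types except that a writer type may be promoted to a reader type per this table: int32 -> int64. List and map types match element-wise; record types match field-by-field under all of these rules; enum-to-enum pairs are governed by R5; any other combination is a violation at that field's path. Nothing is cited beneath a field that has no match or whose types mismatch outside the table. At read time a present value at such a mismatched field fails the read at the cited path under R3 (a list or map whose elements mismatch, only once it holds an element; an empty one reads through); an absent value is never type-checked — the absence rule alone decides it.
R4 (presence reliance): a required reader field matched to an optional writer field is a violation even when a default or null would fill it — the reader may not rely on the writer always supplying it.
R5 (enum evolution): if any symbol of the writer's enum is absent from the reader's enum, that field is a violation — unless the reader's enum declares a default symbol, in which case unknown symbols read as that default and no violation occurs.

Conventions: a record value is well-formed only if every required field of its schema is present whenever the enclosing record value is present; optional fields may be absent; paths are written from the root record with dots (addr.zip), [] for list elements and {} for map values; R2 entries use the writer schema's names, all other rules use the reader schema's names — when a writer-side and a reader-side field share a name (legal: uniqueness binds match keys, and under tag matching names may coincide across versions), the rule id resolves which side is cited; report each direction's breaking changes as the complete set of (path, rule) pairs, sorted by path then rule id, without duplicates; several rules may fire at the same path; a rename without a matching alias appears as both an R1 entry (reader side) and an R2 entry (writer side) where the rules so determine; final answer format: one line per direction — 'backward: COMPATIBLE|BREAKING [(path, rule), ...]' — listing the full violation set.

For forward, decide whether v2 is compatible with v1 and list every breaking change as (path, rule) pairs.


in Ticket below, arrows point writer -> reader
forward on Ticket — v1 reading data written by v2:
  severity: Channel -> Channel, writer optional; from severity
  tags: map<string, int64> -> map<string, int64>, writer optional; from tags
  signature: bytes -> bytes, writer required; from signature
  height: float32 -> float32, writer required; from height
  weight: float32 -> float32, writer required; from weight
  locale: string -> string, writer required; from locale
  duration: int32 -> int32, writer required; from duration
  writer field street has no reader counterpart
  writer field price has no reader counterpart
  => forward verdict for Ticket: COMPATIBLE, no violations
the other Ticket changes do not affect what is asked:
  added field street to record Ticket: required string, tag 24 (in v2 it sits immediately before tags) -> fires only in the backward direction of Ticket, which is not asked here
  enum Channel (field severity in record Ticket): symbol AMBER removed -> triggers nothing under Ticket's printed rules — same verdict
  field signature in record Ticket: optional changed to required -> fires only in the backward direction of Ticket, which is not asked here
  added field price to record Ticket: optional float64, tag 8 (in v2 it sits immediately before tags) -> triggers nothing under Ticket's printed rules — same verdict

forward: COMPATIBLE []


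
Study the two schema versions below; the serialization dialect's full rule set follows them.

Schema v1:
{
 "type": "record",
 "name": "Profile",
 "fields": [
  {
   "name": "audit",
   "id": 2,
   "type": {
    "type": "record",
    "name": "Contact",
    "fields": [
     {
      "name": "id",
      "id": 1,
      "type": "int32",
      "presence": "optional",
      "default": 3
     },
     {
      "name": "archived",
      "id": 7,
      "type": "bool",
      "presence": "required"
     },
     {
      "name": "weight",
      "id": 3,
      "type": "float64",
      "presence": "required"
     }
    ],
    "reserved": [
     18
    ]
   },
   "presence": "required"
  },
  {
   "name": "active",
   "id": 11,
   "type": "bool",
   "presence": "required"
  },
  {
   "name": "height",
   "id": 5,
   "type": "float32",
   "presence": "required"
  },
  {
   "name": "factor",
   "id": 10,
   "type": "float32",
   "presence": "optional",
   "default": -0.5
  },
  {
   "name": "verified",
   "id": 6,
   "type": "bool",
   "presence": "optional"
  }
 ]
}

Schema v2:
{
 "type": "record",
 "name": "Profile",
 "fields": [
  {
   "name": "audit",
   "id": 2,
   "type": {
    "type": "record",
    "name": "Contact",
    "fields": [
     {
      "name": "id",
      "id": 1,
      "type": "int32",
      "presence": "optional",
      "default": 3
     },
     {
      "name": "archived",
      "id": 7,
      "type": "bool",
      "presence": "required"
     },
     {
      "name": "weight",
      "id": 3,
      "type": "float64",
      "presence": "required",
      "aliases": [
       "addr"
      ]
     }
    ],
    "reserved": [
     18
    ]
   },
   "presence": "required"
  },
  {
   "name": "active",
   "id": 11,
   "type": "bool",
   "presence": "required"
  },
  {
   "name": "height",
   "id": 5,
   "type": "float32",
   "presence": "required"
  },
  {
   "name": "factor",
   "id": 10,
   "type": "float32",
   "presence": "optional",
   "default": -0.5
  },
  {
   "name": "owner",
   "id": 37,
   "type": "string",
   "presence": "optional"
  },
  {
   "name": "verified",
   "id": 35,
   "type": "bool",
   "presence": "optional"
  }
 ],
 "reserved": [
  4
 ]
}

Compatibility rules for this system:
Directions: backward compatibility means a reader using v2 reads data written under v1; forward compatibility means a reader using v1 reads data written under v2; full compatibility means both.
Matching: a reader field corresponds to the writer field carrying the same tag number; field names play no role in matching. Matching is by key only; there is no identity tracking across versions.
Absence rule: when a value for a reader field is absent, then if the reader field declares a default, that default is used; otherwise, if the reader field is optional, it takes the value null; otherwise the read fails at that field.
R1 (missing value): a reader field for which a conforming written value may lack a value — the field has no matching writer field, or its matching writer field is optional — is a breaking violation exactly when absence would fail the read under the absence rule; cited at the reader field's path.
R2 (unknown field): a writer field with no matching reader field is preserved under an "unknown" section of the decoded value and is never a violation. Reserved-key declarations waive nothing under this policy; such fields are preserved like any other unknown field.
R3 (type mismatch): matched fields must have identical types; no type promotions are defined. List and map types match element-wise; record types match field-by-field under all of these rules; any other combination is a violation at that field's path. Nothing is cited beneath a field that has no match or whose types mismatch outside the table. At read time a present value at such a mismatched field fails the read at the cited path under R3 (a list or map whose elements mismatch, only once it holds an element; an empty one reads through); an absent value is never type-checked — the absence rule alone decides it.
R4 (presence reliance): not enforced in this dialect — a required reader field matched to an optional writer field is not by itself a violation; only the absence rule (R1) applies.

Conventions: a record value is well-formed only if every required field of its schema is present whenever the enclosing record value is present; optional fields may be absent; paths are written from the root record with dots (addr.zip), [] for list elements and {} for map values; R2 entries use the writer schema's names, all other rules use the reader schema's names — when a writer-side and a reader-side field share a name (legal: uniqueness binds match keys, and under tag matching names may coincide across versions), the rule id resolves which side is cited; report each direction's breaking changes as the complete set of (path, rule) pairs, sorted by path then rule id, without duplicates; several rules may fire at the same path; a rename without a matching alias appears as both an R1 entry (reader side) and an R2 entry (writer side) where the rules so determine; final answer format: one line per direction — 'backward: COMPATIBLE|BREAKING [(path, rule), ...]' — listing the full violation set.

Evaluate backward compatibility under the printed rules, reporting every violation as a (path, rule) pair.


each type pair in Profile: writer, then reader
checking backward for Profile: reader v2 against writer v1:
  audit: paired with writer audit (Contact -> Contact; writer required)
  active: paired with writer active (bool -> bool; writer required)
  height: paired with writer height (float32 -> float32; writer required)
  factor: paired with writer factor (float32 -> float32; writer optional)
  no writer field matches reader owner
  no writer field matches reader verified
  leftover writer field: verified
  audit.id: paired with writer audit.id (int32 -> int32; writer optional)
  audit.archived: paired with writer audit.archived (bool -> bool; writer required)
  audit.weight: paired with writer audit.weight (float64 -> float64; writer required)
  => no violations; backward on Profile: COMPATIBLE
the rest of the Profile diff is inert for this question:
  added field owner to record Profile: optional string, tag 37 (in v2 it sits immediately before verified) -> fires no rule on Profile, leaving the asked answer as it is
  field verified in record Profile: tag 6 changed to 35 -> fires no rule on Profile, leaving the asked answer as it is

backward: COMPATIBLE []


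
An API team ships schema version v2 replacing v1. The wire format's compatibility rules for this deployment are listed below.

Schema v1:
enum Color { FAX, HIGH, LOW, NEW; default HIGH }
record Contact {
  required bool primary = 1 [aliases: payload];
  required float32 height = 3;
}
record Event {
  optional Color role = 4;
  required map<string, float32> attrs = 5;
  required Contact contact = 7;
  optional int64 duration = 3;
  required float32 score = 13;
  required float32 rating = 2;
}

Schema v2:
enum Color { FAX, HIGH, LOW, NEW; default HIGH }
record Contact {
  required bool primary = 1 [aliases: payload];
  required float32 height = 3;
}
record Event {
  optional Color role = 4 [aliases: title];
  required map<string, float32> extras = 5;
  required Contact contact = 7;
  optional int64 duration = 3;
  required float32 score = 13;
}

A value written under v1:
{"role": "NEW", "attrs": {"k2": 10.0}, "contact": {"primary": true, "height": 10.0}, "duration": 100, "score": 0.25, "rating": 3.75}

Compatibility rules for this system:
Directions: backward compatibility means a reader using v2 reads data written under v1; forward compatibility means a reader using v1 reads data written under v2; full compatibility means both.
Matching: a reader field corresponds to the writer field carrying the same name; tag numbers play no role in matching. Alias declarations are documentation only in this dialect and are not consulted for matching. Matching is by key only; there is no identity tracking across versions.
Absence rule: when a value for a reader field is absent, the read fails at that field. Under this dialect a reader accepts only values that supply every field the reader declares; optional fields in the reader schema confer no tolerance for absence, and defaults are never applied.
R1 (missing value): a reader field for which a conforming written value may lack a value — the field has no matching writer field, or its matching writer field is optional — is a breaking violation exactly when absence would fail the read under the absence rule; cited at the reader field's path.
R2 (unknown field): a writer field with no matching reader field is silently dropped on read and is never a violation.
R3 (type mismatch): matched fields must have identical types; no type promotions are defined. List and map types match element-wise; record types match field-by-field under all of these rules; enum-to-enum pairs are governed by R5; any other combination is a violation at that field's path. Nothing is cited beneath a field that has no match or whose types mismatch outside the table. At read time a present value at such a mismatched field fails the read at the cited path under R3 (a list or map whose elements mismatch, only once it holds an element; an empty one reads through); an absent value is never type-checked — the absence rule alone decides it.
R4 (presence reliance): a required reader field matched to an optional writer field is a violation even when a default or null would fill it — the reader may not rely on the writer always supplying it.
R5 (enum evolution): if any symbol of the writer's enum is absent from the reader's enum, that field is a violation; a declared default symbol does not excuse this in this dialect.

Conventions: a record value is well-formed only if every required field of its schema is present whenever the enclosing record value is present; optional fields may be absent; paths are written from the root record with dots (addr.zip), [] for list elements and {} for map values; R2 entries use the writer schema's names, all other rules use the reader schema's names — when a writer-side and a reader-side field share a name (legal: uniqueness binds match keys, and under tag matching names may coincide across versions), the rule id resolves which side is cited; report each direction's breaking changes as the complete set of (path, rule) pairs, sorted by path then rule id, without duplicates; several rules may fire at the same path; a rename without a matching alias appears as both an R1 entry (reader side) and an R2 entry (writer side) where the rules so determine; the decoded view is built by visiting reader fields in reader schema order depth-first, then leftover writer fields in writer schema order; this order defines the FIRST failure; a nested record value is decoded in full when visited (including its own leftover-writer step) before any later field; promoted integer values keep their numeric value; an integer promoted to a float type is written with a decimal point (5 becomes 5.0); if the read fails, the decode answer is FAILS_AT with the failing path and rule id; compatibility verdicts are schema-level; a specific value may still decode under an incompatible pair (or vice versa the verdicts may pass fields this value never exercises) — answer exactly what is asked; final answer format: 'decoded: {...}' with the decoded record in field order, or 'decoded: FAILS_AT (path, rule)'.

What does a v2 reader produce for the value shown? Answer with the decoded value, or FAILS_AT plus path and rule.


the writer's type comes first in each Event pair
decode (reader v2):
  role := "NEW"
  read fails at extras under R1 (no fill)
  => FAILS_AT (extras, R1)
the other Event changes do not affect what is asked:
  removed field rating from record Event -> matters for Event compatibility verdicts, not for this value's decode

decoded: FAILS_AT (extras, R1)


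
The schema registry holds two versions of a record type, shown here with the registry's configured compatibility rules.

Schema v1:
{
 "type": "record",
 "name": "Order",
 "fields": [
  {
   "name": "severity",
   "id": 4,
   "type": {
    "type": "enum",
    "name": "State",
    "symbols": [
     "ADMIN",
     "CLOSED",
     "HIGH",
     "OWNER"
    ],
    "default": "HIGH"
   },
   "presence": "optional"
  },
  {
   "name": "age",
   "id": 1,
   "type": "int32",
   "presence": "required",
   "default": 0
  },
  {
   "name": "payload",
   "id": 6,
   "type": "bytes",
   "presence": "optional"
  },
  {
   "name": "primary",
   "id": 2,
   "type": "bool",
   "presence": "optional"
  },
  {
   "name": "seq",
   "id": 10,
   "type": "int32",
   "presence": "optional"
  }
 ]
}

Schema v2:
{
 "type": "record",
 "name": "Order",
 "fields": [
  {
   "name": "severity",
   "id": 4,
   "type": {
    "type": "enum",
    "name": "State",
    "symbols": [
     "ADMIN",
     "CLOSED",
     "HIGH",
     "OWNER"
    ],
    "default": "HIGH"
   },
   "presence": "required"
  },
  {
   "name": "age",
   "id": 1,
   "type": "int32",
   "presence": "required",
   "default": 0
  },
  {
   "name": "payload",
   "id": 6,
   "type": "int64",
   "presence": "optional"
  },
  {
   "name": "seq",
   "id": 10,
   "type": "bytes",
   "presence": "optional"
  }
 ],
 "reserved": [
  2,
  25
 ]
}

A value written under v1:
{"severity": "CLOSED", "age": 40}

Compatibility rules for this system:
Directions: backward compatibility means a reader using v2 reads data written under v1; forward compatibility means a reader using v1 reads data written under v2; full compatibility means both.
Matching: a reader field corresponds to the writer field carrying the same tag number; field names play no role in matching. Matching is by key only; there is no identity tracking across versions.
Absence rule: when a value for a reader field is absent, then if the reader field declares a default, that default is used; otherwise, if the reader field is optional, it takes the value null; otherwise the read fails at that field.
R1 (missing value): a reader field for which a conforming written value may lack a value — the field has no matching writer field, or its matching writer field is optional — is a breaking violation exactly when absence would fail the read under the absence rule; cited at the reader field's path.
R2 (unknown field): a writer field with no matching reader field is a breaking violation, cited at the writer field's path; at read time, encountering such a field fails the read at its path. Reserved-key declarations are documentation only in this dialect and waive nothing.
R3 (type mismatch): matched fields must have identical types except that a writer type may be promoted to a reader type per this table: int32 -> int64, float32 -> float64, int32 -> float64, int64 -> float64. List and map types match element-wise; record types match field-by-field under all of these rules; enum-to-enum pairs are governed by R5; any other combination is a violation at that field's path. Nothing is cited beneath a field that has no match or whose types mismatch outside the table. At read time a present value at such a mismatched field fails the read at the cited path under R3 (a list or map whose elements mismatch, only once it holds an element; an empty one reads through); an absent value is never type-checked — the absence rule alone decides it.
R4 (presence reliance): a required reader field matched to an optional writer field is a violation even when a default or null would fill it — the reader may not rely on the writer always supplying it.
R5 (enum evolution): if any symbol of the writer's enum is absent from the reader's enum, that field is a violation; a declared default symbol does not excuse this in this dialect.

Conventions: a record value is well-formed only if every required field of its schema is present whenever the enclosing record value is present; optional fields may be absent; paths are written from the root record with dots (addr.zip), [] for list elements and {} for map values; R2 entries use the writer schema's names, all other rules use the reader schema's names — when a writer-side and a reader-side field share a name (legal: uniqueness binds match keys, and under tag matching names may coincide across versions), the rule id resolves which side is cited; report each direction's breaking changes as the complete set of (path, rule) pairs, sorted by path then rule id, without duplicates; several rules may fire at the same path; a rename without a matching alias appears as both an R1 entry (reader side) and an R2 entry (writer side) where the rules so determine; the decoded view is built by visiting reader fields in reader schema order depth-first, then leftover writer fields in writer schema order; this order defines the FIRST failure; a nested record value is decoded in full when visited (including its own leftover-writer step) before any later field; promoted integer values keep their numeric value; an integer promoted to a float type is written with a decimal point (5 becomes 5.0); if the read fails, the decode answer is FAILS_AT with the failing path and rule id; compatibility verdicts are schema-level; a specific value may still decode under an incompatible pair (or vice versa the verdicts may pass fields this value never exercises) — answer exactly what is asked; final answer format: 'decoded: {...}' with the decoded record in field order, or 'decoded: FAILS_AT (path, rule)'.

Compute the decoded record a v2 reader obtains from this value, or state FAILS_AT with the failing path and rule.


the writer's type comes first in each Order pair
decoding the Order value with the v2 reader:
  severity := "CLOSED"
  age := 40
  payload := null (not supplied -> null)
  seq := null (not supplied -> null)
  => decoded: {"severity": "CLOSED", "age": 40, "payload": null, "seq": null}
the other Order changes do not affect what is asked:
  field seq in record Order: type int32 changed to bytes -> matters for Order compatibility verdicts, not for this value's decode
  field severity in record Order: optional changed to required -> matters for Order compatibility verdicts, not for this value's decode
  field payload in record Order: type bytes changed to int64 -> matters for Order compatibility verdicts, not for this value's decode

decoded: {"severity": "CLOSED", "age": 40, "payload": null, "seq": null}


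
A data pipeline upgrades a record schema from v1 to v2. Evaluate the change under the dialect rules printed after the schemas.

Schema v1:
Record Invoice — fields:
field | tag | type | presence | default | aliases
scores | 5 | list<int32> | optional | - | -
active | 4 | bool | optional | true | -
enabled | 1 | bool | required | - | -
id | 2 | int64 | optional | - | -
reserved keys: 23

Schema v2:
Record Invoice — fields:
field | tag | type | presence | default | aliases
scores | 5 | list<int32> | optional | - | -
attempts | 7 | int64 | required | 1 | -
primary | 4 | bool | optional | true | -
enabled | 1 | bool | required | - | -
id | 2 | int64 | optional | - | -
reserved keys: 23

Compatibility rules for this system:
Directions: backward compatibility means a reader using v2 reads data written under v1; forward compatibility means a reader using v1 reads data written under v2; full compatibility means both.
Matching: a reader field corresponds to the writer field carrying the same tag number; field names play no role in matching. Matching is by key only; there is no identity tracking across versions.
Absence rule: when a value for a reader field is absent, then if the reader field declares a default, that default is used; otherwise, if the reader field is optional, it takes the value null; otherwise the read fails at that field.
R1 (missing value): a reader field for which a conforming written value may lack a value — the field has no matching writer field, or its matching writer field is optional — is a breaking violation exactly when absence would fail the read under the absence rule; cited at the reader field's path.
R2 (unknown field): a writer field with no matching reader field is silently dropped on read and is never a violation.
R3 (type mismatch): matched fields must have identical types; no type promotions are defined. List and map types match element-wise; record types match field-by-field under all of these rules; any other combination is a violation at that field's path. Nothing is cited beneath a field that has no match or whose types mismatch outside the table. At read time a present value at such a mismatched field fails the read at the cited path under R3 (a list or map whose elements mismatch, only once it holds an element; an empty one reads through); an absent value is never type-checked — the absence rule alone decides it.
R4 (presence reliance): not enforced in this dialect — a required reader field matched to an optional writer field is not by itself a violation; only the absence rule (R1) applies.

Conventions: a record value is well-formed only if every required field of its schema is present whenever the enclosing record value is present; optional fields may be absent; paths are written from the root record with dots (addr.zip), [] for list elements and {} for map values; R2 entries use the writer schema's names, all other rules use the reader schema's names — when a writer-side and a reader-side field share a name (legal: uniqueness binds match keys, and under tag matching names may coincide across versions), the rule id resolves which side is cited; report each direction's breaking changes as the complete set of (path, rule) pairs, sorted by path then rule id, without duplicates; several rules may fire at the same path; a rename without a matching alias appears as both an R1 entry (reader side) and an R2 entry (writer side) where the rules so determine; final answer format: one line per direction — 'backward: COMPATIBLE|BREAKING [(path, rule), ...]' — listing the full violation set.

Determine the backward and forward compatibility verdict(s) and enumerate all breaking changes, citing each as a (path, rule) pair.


backward: COMPATIBLE []; forward: COMPATIBLE []

each type pair in Invoice: writer, then reader
backward on Invoice — v2 reading data written by v1:
  writer optional, list<int32> -> list<int32>: reader scores maps from writer scores
  attempts: no writer match
  writer optional, bool -> bool: reader primary maps from writer active
  writer required, bool -> bool: reader enabled maps from writer enabled
  writer optional, int64 -> int64: reader id maps from writer id
  => backward verdict for Invoice: COMPATIBLE, no violations
forward on Invoice — v1 reading data written by v2:
  writer optional, list<int32> -> list<int32>: reader scores maps from writer scores
  writer optional, bool -> bool: reader active maps from writer primary
  writer required, bool -> bool: reader enabled maps from writer enabled
  writer optional, int64 -> int64: reader id maps from writer id
  writer field attempts has no reader counterpart
  => forward verdict for Invoice: COMPATIBLE, no violations


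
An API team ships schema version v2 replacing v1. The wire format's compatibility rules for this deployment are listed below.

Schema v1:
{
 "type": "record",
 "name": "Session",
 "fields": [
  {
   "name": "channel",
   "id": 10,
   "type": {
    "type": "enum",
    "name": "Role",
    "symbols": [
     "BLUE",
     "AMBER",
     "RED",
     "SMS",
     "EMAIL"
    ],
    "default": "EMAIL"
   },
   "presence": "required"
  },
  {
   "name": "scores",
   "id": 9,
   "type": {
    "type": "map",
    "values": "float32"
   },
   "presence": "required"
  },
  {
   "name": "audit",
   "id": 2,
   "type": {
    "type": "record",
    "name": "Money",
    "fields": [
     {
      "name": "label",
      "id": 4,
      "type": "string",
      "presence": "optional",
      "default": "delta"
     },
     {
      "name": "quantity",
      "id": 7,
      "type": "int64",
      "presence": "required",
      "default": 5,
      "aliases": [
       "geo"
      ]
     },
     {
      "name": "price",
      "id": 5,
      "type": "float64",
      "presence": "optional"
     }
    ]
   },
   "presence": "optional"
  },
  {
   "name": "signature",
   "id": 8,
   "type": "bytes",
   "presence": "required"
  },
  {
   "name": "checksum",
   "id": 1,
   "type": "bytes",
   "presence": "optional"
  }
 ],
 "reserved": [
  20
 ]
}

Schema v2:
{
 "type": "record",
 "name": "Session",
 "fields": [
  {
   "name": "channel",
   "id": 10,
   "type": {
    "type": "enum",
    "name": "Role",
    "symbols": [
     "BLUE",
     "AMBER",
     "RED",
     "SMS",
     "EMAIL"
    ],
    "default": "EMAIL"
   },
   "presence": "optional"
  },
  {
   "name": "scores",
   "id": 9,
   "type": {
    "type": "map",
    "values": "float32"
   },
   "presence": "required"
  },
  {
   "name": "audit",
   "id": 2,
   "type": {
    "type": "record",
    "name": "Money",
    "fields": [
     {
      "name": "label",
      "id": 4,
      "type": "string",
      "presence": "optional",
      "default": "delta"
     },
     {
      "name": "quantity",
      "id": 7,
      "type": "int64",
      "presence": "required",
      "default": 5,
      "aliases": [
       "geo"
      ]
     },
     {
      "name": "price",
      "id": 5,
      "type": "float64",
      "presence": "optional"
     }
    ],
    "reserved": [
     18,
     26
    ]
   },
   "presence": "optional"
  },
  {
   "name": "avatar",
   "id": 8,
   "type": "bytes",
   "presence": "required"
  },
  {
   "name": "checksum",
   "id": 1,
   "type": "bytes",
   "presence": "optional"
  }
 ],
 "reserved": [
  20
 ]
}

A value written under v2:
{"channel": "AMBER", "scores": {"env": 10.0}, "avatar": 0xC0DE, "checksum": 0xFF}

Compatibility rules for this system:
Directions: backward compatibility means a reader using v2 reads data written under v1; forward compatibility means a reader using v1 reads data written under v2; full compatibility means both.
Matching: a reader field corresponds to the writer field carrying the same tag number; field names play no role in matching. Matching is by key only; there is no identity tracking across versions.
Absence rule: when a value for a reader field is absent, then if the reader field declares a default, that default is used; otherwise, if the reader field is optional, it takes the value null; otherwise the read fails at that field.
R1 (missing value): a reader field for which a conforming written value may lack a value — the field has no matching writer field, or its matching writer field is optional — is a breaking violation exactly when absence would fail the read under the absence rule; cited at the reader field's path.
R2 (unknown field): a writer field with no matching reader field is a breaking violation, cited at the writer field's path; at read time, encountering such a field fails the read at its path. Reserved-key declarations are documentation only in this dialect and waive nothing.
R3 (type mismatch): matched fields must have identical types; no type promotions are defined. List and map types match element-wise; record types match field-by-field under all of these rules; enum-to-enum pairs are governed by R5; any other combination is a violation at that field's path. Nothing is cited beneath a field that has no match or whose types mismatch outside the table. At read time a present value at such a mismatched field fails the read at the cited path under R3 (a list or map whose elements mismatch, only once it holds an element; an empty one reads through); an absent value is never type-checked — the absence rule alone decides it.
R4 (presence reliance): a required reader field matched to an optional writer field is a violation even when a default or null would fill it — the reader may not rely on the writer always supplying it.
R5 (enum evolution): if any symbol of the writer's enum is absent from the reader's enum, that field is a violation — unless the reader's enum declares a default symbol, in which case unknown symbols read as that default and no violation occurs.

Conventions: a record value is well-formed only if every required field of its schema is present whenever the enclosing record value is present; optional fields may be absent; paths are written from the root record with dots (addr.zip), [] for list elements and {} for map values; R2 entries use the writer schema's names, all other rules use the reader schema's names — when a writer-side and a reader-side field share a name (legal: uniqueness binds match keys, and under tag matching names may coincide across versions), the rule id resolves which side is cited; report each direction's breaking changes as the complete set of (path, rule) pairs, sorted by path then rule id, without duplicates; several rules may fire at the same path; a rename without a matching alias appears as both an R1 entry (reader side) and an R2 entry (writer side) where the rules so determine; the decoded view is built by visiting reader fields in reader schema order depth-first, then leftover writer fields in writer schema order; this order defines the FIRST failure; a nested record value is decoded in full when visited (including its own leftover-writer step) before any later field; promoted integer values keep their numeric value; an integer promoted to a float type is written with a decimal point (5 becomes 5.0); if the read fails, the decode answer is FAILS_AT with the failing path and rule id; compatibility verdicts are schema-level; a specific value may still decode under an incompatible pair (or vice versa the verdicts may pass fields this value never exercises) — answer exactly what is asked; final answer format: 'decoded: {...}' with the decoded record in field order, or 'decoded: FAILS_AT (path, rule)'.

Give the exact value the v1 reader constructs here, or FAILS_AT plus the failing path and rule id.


decoded: {"channel": "AMBER", "scores": {"env": 10.0}, "audit": null, "signature": 0xC0DE, "checksum": 0xFF}

arrows below run writer -> reader for Session
migrating the Session value to v1:
  channel := "AMBER"
  scores := {"env": 10.0}
  audit := null (missing; optional => null)
  signature := 0xC0DE (from writer avatar)
  checksum := 0xFF
  => decoded: {"channel": "AMBER", "scores": {"env": 10.0}, "audit": null, "signature": 0xC0DE, "checksum": 0xFF}
diffs on Session not affecting the asked answer:
  field channel in record Session: required changed to optional -> a verdict-level change on Session — the shown value reads the same
  renamed field signature to avatar in record Session -> fires no rule on Session under this dialect and leaves the result unchanged


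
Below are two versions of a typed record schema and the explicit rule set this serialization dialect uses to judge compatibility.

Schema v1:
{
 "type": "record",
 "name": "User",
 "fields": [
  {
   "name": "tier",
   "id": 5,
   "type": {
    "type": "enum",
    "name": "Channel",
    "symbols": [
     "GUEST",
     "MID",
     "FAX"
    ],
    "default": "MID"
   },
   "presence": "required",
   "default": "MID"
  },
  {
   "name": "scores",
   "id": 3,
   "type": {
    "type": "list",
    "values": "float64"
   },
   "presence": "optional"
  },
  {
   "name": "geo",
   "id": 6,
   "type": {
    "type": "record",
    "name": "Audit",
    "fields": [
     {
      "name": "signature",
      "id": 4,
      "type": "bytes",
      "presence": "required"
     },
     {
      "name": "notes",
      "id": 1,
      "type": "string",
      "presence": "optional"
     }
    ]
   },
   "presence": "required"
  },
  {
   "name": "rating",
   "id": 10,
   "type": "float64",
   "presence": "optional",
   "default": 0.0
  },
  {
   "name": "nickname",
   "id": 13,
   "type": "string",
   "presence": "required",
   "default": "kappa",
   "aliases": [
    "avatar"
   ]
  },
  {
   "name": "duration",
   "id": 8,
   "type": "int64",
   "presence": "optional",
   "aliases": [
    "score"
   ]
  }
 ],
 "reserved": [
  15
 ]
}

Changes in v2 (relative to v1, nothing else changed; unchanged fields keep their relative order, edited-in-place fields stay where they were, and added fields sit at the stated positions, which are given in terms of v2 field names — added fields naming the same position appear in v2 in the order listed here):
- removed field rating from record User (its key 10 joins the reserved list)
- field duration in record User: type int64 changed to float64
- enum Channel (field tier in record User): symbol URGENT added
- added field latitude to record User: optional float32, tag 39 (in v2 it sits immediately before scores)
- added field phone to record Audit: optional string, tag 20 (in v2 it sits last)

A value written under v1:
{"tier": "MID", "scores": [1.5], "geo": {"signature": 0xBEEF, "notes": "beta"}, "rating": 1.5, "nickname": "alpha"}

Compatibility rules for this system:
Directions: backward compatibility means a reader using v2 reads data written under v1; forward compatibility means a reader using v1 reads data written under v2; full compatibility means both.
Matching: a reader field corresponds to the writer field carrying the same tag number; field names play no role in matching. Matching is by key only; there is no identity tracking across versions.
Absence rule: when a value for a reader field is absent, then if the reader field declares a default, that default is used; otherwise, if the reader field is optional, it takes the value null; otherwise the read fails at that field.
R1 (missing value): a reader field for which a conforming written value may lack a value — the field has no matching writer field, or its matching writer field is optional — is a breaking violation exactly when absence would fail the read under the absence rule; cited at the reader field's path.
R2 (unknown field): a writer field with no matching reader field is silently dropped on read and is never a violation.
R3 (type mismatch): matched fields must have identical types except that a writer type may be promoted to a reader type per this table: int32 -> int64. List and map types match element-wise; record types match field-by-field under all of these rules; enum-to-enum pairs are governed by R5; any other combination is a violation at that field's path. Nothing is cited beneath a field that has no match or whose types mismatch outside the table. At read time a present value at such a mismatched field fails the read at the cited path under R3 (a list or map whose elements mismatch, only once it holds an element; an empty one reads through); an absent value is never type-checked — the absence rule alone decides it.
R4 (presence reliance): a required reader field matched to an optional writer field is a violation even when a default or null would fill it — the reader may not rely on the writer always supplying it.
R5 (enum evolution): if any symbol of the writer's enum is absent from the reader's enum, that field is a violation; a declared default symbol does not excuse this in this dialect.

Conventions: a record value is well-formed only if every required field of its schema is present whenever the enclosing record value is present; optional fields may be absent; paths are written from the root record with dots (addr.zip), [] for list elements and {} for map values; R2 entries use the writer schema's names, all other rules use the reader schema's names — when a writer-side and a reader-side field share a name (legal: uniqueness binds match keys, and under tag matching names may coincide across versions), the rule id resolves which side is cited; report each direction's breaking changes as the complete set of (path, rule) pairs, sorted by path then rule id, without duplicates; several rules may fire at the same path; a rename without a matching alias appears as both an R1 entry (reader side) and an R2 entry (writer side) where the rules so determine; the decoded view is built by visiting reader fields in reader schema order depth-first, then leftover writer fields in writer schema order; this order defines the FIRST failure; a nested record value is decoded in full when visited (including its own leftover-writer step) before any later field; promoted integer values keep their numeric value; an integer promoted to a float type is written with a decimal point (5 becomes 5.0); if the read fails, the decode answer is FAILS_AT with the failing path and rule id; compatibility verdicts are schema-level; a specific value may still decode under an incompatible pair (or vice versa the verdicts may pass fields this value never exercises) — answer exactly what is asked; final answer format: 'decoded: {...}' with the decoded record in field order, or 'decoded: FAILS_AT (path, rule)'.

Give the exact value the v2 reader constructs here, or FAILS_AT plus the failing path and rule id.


arrows below run writer -> reader for User
decoding the User value with the v2 reader:
  tier := "MID"
  latitude := null (absent, optional -> null)
  scores := [1.5]
  geo.signature := 0xBEEF
  geo.notes := "beta"
  geo.phone := null (absent, optional -> null)
  nickname := "alpha"
  duration := null (absent, optional -> null)
  writer rating: unknown -> dropped
  => decoded: {"tier": "MID", "latitude": null, "scores": [1.5], "geo": {"signature": 0xBEEF, "notes": "beta", "phone": null}, "nickname": "alpha", "duration": null}
remaining User differences; none change what is asked:
  field duration in record User: type int64 changed to float64 -> schema-level compatibility only; this User value's decode is unchanged
  enum Channel (field tier in record User): symbol URGENT added -> schema-level compatibility only; this User value's decode is unchanged

decoded: {"tier": "MID", "latitude": null, "scores": [1.5], "geo": {"signature": 0xBEEF, "notes": "beta", "phone": null}, "nickname": "alpha", "duration": null}
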